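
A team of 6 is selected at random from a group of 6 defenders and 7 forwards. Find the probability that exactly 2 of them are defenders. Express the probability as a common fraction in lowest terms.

There are C(13,6) = 1716 ways to choose 6 from 13.
Selections with exactly 2 defenders: choose 2 of the 6 defenders and 4 of the 7 forwards, C(6,2)·C(7,4) = 15·35 = 525.
Probability = 525/1716 = 175/572.

175/572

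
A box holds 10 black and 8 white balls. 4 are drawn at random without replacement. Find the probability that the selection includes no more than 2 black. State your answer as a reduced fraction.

21/34

There are C(18,4) = 3060 ways to choose the 4.
Count the complement (more than 2 black): C(10,3)·C(8,1) + C(10,4)·C(8,0) = 960 + 210 = 1170.
Probability = 1 − 1170/3060 = 1890/3060 = 21/34.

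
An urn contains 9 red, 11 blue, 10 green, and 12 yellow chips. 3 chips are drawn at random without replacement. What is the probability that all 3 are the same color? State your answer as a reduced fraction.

There are C(42,3) = 11480 ways to draw 3 chips.
All same color: C(9,3) + C(11,3) + C(10,3) + C(12,3) = 84 + 165 + 120 + 220 = 589.
Probability = 589/11480.

589/11480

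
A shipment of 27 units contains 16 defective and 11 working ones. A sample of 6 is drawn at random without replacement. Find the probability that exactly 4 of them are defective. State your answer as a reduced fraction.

70/207

Total number of selections: C(27,6) = 296010.
Selections with exactly 4 defective: choose 4 of the 16 defective and 2 of the 11 working, C(16,4)·C(11,2) = 1820·55 = 100100.
Probability = 100100/296010 = 70/207.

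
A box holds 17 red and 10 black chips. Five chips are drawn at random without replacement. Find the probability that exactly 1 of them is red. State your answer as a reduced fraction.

Total number of selections: C(27,5) = 80730.
Selections with exactly 1 red: choose 1 of the 17 red and 4 of the 10 black, C(17,1)·C(10,4) = 17·210 = 3570.
Probability = 3570/80730 = 119/2691.

119/2691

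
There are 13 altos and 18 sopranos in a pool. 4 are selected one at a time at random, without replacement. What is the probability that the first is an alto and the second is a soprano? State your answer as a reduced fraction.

39/155

Multiply the conditional probabilities at each draw: 13/31 · 18/30 = 234/930 = 39/155.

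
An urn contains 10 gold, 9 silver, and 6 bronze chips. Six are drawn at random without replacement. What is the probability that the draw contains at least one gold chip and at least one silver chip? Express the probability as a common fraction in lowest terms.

41022/44275

There are C(25,6) = 177100 possible draws.
By inclusion-exclusion on the complements, draws missing all gold or all silver: C(15,6) + C(16,6) − C(6,6) = 5005 + 8008 − 1 = 13012.
So draws with at least one of each: 177100 − 13012 = 164088, probability 164088/177100 = 41022/44275.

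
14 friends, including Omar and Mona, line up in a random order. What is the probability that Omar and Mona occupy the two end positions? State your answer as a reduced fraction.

1/91

There are 14! = 87178291200 arrangements.
Place Omar and Mona at the ends in 2 ways, arrange the remaining 12 in 12! = 479001600 ways: 2·479001600 = 958003200.
Probability = 958003200/87178291200 = 1/91.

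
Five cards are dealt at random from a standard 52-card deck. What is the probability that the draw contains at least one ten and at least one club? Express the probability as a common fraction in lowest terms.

There are C(52,5) = 2598960 possible draws.
By inclusion-exclusion on the complements, draws missing all tens or all clubs: C(48,5) + C(39,5) − C(36,5) = 1712304 + 575757 − 376992 = 1911069.
So draws with at least one of each: 2598960 − 1911069 = 687891, probability 687891/2598960 = 229297/866320.

229297/866320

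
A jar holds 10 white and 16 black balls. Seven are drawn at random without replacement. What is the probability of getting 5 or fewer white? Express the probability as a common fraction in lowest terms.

16358/16445

There are C(26,7) = 657800 ways to choose the 7.
Count the complement (more than 5 white): C(10,6)·C(16,1) + C(10,7)·C(16,0) = 3360 + 120 = 3480.
Probability = 1 − 3480/657800 = 654320/657800 = 16358/16445.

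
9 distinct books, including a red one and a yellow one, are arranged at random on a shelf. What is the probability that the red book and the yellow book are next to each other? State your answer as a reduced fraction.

2/9

There are 9! = 362880 arrangements.
Treat the red book and the yellow book as a block: 8! arrangements of the blocks × 2 orders within the block = 2·40320 = 80640.
Probability = 80640/362880 = 2/9.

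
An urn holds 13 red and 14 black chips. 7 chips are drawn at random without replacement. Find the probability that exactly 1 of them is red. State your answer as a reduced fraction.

Total number of selections: C(27,7) = 888030.
Selections with exactly 1 red: choose 1 of the 13 red and 6 of the 14 black, C(13,1)·C(14,6) = 13·3003 = 39039.
Probability = 39039/888030 = 91/2070.

91/2070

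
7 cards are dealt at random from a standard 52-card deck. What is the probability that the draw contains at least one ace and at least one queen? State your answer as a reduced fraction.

3105873/16723070

There are C(52,7) = 133784560 possible draws.
By inclusion-exclusion on the complements, draws missing all aces or all queens: C(48,7) + C(48,7) − C(44,7) = 73629072 + 73629072 − 38320568 = 108937576.
So draws with at least one of each: 133784560 − 108937576 = 24846984, probability 24846984/133784560 = 3105873/16723070.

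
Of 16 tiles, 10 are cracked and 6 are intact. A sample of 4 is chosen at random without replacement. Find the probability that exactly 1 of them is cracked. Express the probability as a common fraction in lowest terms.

The sample space is all 4-subsets of the 16: C(16,4) = 1820.
Selections with exactly 1 cracked: choose 1 of the 10 cracked and 3 of the 6 intact, C(10,1)·C(6,3) = 10·20 = 200.
Probability = 200/1820 = 10/91.

10/91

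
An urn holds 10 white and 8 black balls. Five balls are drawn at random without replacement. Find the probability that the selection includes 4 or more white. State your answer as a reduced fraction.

23/102

Total selections: C(18,5) = 8568.
Favorable selections (4 or more white): C(10,4)·C(8,1) + C(10,5)·C(8,0) = 1680 + 252 = 1932.
Probability = 1932/8568 = 23/102.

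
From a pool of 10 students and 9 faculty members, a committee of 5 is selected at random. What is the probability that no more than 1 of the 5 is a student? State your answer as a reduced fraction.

77/646

There are C(19,5) = 11628 ways to choose the 5.
Favorable selections (no more than 1 student): C(10,0)·C(9,5) + C(10,1)·C(9,4) = 126 + 1260 = 1386.
Probability = 1386/11628 = 77/646.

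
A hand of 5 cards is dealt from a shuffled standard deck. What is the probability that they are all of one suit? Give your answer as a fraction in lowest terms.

There are C(52,5) = 2598960 possible 5-card hands.
Hands of one suit: 4 suits × C(13,5) = 4·1287 = 5148.
Probability = 5148/2598960 = 33/16660.

33/16660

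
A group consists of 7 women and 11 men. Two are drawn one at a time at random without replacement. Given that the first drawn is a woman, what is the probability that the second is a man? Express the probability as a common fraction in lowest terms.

11/17

After removing one woman, 17 remain: 6 women and 11 men.
So the probability the next is a man is 11/17.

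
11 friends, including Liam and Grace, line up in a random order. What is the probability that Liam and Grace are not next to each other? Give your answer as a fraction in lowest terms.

9/11

There are 11! = 39916800 arrangements.
Arrangements with Liam and Grace adjacent: 2·10! = 7257600.
So not adjacent: 39916800 − 7257600 = 32659200, probability 32659200/39916800 = 9/11.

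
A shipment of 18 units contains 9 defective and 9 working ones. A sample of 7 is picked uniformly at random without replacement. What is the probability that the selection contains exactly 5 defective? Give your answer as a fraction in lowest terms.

There are C(18,7) = 31824 ways to choose 7 from 18.
Selections with exactly 5 defective: choose 5 of the 9 defective and 2 of the 9 working, C(9,5)·C(9,2) = 126·36 = 4536.
Probability = 4536/31824 = 63/442.

63/442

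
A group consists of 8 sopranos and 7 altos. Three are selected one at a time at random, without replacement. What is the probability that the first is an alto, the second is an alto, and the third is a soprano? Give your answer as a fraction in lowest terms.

8/65

Multiply the conditional probabilities at each draw: 7/15 · 6/14 · 8/13 = 336/2730 = 8/65.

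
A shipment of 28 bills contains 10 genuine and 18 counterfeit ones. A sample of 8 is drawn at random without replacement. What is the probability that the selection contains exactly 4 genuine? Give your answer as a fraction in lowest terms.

680/3289

Total number of selections: C(28,8) = 3108105.
Selections with exactly 4 genuine: choose 4 of the 10 genuine and 4 of the 18 counterfeit, C(10,4)·C(18,4) = 210·3060 = 642600.
Probability = 642600/3108105 = 680/3289.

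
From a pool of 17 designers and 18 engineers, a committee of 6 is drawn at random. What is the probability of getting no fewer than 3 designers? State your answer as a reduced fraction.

3067/4774

Total selections: C(35,6) = 1623160.
Count the complement (fewer than 3 designers): C(17,0)·C(18,6) + C(17,1)·C(18,5) + C(17,2)·C(18,4) = 18564 + 145656 + 416160 = 580380.
Probability = 1 − 580380/1623160 = 1042780/1623160 = 3067/4774.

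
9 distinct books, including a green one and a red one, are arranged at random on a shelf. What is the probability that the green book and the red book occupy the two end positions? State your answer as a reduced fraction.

1/36

There are 9! = 362880 arrangements.
Place the green book and the red book at the ends in 2 ways, arrange the remaining 7 in 7! = 5040 ways: 2·5040 = 10080.
Probability = 10080/362880 = 1/36.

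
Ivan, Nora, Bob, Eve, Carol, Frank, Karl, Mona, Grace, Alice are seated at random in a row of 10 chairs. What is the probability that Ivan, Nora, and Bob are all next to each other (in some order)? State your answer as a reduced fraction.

There are 10! = 3628800 arrangements.
Treat the three as one block: 8! placements × 3! orders within the block = 40320·6 = 241920.
Probability = 241920/3628800 = 1/15.

1/15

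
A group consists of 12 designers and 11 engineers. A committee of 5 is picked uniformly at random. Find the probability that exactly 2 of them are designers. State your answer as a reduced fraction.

990/3059

There are C(23,5) = 33649 ways to choose 5 from 23.
Selections with exactly 2 designers: choose 2 of the 12 designers and 3 of the 11 engineers, C(12,2)·C(11,3) = 66·165 = 10890.
Probability = 10890/33649 = 990/3059.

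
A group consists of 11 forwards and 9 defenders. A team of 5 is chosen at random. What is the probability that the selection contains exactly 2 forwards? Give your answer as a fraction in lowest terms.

385/1292

The sample space is all 5-subsets of the 20: C(20,5) = 15504.
Selections with exactly 2 forwards: choose 2 of the 11 forwards and 3 of the 9 defenders, C(11,2)·C(9,3) = 55·84 = 4620.
Probability = 4620/15504 = 385/1292.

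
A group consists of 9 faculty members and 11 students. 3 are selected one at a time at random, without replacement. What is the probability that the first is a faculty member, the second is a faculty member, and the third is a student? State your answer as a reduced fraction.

11/95

Multiply the conditional probabilities at each draw: 9/20 · 8/19 · 11/18 = 792/6840 = 11/95.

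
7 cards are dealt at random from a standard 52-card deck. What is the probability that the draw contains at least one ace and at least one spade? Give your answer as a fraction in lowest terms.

53122231/133784560

There are C(52,7) = 133784560 possible draws.
By inclusion-exclusion on the complements, draws missing all aces or all spades: C(48,7) + C(39,7) − C(36,7) = 73629072 + 15380937 − 8347680 = 80662329.
So draws with at least one of each: 133784560 − 80662329 = 53122231, probability 53122231/133784560.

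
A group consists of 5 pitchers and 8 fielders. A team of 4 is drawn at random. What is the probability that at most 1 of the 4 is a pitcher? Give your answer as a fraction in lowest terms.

Total selections: C(13,4) = 715.
Favorable selections (at most 1 pitcher): C(5,0)·C(8,4) + C(5,1)·C(8,3) = 70 + 280 = 350.
Probability = 350/715 = 70/143.

70/143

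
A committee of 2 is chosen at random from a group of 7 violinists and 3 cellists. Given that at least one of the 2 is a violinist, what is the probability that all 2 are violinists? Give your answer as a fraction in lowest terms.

1/2

Work in counts. Selections with at least one violinist: C(10,2) − C(3,2) = 45 − 3 = 42.
Of those, selections where all 2 are violinists: C(7,2) = 21.
Conditional probability = 21/42 = 1/2.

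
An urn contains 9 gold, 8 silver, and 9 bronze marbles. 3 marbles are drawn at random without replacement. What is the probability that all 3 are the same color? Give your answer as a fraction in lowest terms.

There are C(26,3) = 2600 ways to draw 3 marbles.
All same color: C(9,3) + C(8,3) + C(9,3) = 84 + 56 + 84 = 224.
Probability = 224/2600 = 28/325.

28/325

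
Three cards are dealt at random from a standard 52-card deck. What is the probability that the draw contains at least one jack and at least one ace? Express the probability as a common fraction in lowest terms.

188/5525

There are C(52,3) = 22100 possible draws.
By inclusion-exclusion on the complements, draws missing all jacks or all aces: C(48,3) + C(48,3) − C(44,3) = 17296 + 17296 − 13244 = 21348.
So draws with at least one of each: 22100 − 21348 = 752, probability 752/22100 = 188/5525.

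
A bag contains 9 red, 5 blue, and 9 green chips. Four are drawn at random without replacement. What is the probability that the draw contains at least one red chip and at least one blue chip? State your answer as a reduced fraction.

There are C(23,4) = 8855 possible draws.
By inclusion-exclusion on the complements, draws missing all red or all blue: C(14,4) + C(18,4) − C(9,4) = 1001 + 3060 − 126 = 3935.
So draws with at least one of each: 8855 − 3935 = 4920, probability 4920/8855 = 984/1771.

984/1771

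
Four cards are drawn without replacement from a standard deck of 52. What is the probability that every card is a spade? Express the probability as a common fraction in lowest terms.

11/4165

There are C(52,4) = 270725 possible 4-card hands.
Hands that are all spades: C(13,4) = 715.
Probability = 715/270725 = 11/4165.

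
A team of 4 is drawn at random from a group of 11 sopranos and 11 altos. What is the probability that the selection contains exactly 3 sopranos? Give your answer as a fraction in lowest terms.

The sample space is all 4-subsets of the 22: C(22,4) = 7315.
Selections with exactly 3 sopranos: choose 3 of the 11 sopranos and 1 of the 11 altos, C(11,3)·C(11,1) = 165·11 = 1815.
Probability = 1815/7315 = 33/133.

33/133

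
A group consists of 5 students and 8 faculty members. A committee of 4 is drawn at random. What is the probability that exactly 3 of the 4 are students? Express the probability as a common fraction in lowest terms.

Total number of selections: C(13,4) = 715.
Selections with exactly 3 students: choose 3 of the 5 students and 1 of the 8 faculty members, C(5,3)·C(8,1) = 10·8 = 80.
Probability = 80/715 = 16/143.

16/143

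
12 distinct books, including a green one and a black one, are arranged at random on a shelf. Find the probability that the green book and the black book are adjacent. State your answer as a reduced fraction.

1/6

There are 12! = 479001600 arrangements.
Treat the green book and the black book as a block: 11! arrangements of the blocks × 2 orders within the block = 2·39916800 = 79833600.
Probability = 79833600/479001600 = 1/6.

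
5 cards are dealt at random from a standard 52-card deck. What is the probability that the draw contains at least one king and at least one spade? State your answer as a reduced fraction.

229297/866320

There are C(52,5) = 2598960 possible draws.
By inclusion-exclusion on the complements, draws missing all kings or all spades: C(48,5) + C(39,5) − C(36,5) = 1712304 + 575757 − 376992 = 1911069.
So draws with at least one of each: 2598960 − 1911069 = 687891, probability 687891/2598960 = 229297/866320.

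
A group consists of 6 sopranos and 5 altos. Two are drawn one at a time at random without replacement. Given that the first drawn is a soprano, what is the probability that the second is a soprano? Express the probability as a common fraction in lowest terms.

After removing one soprano, 10 remain: 5 sopranos and 5 altos.
So the probability the next is a soprano is 5/10 = 1/2.

1/2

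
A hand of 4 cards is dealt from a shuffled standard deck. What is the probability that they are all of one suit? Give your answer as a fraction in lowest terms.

There are C(52,4) = 270725 possible 4-card hands.
Hands of one suit: 4 suits × C(13,4) = 4·715 = 2860.
Probability = 2860/270725 = 44/4165.

44/4165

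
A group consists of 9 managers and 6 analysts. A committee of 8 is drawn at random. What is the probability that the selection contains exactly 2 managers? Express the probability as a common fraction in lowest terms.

There are C(15,8) = 6435 ways to choose 8 from 15.
Selections with exactly 2 managers: choose 2 of the 9 managers and 6 of the 6 analysts, C(9,2)·C(6,6) = 36·1 = 36.
Probability = 36/6435 = 4/715.

4/715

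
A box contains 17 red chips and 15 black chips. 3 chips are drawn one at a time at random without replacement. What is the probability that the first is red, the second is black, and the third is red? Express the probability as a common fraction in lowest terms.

17/124

Multiply the conditional probabilities at each draw: 17/32 · 15/31 · 16/30 = 4080/29760 = 17/124.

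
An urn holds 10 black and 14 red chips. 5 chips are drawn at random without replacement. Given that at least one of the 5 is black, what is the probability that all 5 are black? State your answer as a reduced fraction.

Work in counts. Selections with at least one black: C(24,5) − C(14,5) = 42504 − 2002 = 40502.
Of those, selections where all 5 are black: C(10,5) = 252.
Conditional probability = 252/40502 = 18/2893.

18/2893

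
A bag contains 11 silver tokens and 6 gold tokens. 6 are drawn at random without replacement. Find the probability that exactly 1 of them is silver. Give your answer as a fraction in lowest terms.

Total number of selections: C(17,6) = 12376.
Selections with exactly 1 silver: choose 1 of the 11 silver and 5 of the 6 gold, C(11,1)·C(6,5) = 11·6 = 66.
Probability = 66/12376 = 33/6188.

33/6188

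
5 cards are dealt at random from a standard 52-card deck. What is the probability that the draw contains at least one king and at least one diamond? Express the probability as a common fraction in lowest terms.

229297/866320

There are C(52,5) = 2598960 possible draws.
By inclusion-exclusion on the complements, draws missing all kings or all diamonds: C(48,5) + C(39,5) − C(36,5) = 1712304 + 575757 − 376992 = 1911069.
So draws with at least one of each: 2598960 − 1911069 = 687891, probability 687891/2598960 = 229297/866320.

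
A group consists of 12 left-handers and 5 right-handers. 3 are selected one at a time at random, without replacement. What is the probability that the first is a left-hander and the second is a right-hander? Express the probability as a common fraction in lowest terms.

15/68

Multiply the conditional probabilities at each draw: 12/17 · 5/16 = 60/272 = 15/68.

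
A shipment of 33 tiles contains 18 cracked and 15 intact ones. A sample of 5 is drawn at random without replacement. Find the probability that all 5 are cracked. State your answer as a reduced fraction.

There are C(33,5) = 237336 possible selections.
Selections with all cracked: C(18,5) = 8568.
Probability = 8568/237336 = 357/9889.

357/9889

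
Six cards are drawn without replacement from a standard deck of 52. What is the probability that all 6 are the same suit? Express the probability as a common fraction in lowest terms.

66/195755

There are C(52,6) = 20358520 possible 6-card hands.
Hands of one suit: 4 suits × C(13,6) = 4·1716 = 6864.
Probability = 6864/20358520 = 66/195755.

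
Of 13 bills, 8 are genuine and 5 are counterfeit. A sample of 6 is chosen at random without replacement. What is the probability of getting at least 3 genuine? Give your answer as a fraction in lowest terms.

392/429

There are C(13,6) = 1716 ways to choose the 6.
Favorable selections (at least 3 genuine): C(8,3)·C(5,3) + C(8,4)·C(5,2) + C(8,5)·C(5,1) + C(8,6)·C(5,0) = 560 + 700 + 280 + 28 = 1568.
Probability = 1568/1716 = 392/429.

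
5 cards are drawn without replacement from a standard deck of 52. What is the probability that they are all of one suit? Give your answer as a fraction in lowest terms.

There are C(52,5) = 2598960 possible 5-card hands.
Hands of one suit: 4 suits × C(13,5) = 4·1287 = 5148.
Probability = 5148/2598960 = 33/16660.

33/16660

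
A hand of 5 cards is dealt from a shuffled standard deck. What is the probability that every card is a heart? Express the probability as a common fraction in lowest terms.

There are C(52,5) = 2598960 possible 5-card hands.
Hands that are all hearts: C(13,5) = 1287.
Probability = 1287/2598960 = 33/66640.

33/66640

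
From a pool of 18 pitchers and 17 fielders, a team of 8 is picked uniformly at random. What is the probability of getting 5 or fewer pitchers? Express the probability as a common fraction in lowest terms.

Total selections: C(35,8) = 23535820.
Count the complement (more than 5 pitchers): C(18,6)·C(17,2) + C(18,7)·C(17,1) + C(18,8)·C(17,0) = 2524704 + 541008 + 43758 = 3109470.
Probability = 1 − 3109470/23535820 = 20426350/23535820 = 17165/19778.

17165/19778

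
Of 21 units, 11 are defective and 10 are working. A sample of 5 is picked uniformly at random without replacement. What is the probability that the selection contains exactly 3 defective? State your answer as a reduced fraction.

825/2261

The sample space is all 5-subsets of the 21: C(21,5) = 20349.
Selections with exactly 3 defective: choose 3 of the 11 defective and 2 of the 10 working, C(11,3)·C(10,2) = 165·45 = 7425.
Probability = 7425/20349 = 825/2261.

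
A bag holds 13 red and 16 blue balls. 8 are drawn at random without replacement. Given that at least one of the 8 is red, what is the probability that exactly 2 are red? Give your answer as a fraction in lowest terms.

208/1425

Work in counts. Selections with at least one red: C(29,8) − C(16,8) = 4292145 − 12870 = 4279275.
Of those, selections where exactly 2 are red: C(13,2)·C(16,6) = 78·8008 = 624624.
Conditional probability = 624624/4279275 = 208/1425.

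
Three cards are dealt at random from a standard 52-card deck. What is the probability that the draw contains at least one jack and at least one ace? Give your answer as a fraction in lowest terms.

There are C(52,3) = 22100 possible draws.
By inclusion-exclusion on the complements, draws missing all jacks or all aces: C(48,3) + C(48,3) − C(44,3) = 17296 + 17296 − 13244 = 21348.
So draws with at least one of each: 22100 − 21348 = 752, probability 752/22100 = 188/5525.

188/5525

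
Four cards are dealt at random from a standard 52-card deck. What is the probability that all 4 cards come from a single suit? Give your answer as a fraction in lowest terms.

There are C(52,4) = 270725 possible 4-card hands.
Hands of one suit: 4 suits × C(13,4) = 4·715 = 2860.
Probability = 2860/270725 = 44/4165.

44/4165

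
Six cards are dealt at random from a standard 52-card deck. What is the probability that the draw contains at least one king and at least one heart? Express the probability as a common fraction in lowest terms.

There are C(52,6) = 20358520 possible draws.
By inclusion-exclusion on the complements, draws missing all kings or all hearts: C(48,6) + C(39,6) − C(36,6) = 12271512 + 3262623 − 1947792 = 13586343.
So draws with at least one of each: 20358520 − 13586343 = 6772177, probability 6772177/20358520.

6772177/20358520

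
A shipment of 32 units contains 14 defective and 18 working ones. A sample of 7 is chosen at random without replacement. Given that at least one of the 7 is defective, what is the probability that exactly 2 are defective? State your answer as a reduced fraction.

833/3562

Work in counts. Selections with at least one defective: C(32,7) − C(18,7) = 3365856 − 31824 = 3334032.
Of those, selections where exactly 2 are defective: C(14,2)·C(18,5) = 91·8568 = 779688.
Conditional probability = 779688/3334032 = 833/3562.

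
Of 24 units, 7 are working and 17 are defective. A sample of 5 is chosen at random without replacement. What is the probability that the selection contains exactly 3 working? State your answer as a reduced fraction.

The sample space is all 5-subsets of the 24: C(24,5) = 42504.
Selections with exactly 3 working: choose 3 of the 7 working and 2 of the 17 defective, C(7,3)·C(17,2) = 35·136 = 4760.
Probability = 4760/42504 = 85/759.

85/759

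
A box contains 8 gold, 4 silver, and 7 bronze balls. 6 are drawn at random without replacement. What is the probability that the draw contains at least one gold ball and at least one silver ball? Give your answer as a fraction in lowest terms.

There are C(19,6) = 27132 possible draws.
By inclusion-exclusion on the complements, draws missing all gold or all silver: C(11,6) + C(15,6) − C(7,6) = 462 + 5005 − 7 = 5460.
So draws with at least one of each: 27132 − 5460 = 21672, probability 21672/27132 = 258/323.

258/323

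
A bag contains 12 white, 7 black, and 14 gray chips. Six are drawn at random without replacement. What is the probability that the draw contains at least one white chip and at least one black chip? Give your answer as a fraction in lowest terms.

118011/158224

There are C(33,6) = 1107568 possible draws.
By inclusion-exclusion on the complements, draws missing all white or all black: C(21,6) + C(26,6) − C(14,6) = 54264 + 230230 − 3003 = 281491.
So draws with at least one of each: 1107568 − 281491 = 826077, probability 826077/1107568 = 118011/158224.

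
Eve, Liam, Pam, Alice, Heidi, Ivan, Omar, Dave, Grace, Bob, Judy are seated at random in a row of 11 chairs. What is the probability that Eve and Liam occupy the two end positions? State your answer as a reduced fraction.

There are 11! = 39916800 arrangements.
Place Eve and Liam at the ends in 2 ways, arrange the remaining 9 in 9! = 362880 ways: 2·362880 = 725760.
Probability = 725760/39916800 = 1/55.

1/55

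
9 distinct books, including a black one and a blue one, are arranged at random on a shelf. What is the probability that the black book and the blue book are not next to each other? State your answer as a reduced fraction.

There are 9! = 362880 arrangements.
Arrangements with the black book and the blue book adjacent: 2·8! = 80640.
So not adjacent: 362880 − 80640 = 282240, probability 282240/362880 = 7/9.

7/9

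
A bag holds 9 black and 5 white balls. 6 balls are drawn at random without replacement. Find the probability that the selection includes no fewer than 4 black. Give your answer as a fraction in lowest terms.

Total selections: C(14,6) = 3003.
Favorable selections (no fewer than 4 black): C(9,4)·C(5,2) + C(9,5)·C(5,1) + C(9,6)·C(5,0) = 1260 + 630 + 84 = 1974.
Probability = 1974/3003 = 94/143.

94/143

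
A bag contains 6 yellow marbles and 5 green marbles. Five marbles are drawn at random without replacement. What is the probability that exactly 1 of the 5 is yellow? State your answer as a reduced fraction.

5/77

Total number of selections: C(11,5) = 462.
Selections with exactly 1 yellow: choose 1 of the 6 yellow and 4 of the 5 green, C(6,1)·C(5,4) = 6·5 = 30.
Probability = 30/462 = 5/77.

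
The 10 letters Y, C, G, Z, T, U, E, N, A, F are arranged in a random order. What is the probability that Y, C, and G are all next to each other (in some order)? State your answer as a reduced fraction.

There are 10! = 3628800 arrangements.
Treat the three as one block: 8! placements × 3! orders within the block = 40320·6 = 241920.
Probability = 241920/3628800 = 1/15.

1/15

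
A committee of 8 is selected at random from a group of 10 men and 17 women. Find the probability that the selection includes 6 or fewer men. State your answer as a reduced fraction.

Total selections: C(27,8) = 2220075.
Count the complement (more than 6 men): C(10,7)·C(17,1) + C(10,8)·C(17,0) = 2040 + 45 = 2085.
Probability = 1 − 2085/2220075 = 2217990/2220075 = 147866/148005.

147866/148005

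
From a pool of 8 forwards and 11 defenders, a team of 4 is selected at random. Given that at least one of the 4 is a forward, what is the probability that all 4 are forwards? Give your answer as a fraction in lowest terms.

35/1773

Work in counts. Selections with at least one forward: C(19,4) − C(11,4) = 3876 − 330 = 3546.
Of those, selections where all 4 are forwards: C(8,4) = 70.
Conditional probability = 70/3546 = 35/1773.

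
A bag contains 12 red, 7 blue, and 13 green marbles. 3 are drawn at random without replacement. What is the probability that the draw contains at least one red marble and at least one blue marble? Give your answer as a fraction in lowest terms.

There are C(32,3) = 4960 possible draws.
By inclusion-exclusion on the complements, draws missing all red or all blue: C(20,3) + C(25,3) − C(13,3) = 1140 + 2300 − 286 = 3154.
So draws with at least one of each: 4960 − 3154 = 1806, probability 1806/4960 = 903/2480.

903/2480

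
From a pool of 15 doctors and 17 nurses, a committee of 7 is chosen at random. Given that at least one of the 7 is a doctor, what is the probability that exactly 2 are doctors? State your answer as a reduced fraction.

Work in counts. Selections with at least one doctor: C(32,7) − C(17,7) = 3365856 − 19448 = 3346408.
Of those, selections where exactly 2 are doctors: C(15,2)·C(17,5) = 105·6188 = 649740.
Conditional probability = 649740/3346408 = 12495/64354.

12495/64354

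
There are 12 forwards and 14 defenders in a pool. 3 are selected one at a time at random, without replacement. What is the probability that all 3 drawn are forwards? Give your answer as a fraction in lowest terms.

Multiply the conditional probabilities at each draw: 12/26 · 11/25 · 10/24 = 1320/15600 = 11/130.

11/130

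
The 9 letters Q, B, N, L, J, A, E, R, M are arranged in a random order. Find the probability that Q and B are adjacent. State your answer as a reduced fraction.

There are 9! = 362880 arrangements.
Treat Q and B as a block: 8! arrangements of the blocks × 2 orders within the block = 2·40320 = 80640.
Probability = 80640/362880 = 2/9.

2/9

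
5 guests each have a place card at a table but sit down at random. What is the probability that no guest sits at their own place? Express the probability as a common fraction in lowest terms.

11/30

There are 5! = 120 seatings.
By inclusion-exclusion, seatings with no fixed points: C(5,0)·5! − C(5,1)·4! + C(5,2)·3! − C(5,3)·2! + C(5,4)·1! − C(5,5)·0! = 44.
Probability = 44/120 = 11/30.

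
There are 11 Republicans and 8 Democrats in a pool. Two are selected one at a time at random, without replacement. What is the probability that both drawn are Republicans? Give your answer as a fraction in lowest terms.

Multiply the conditional probabilities at each draw: 11/19 · 10/18 = 110/342 = 55/171.

55/171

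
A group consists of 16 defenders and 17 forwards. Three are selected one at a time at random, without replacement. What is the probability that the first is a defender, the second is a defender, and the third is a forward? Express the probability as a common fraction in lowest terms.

85/682

Multiply the conditional probabilities at each draw: 16/33 · 15/32 · 17/31 = 4080/32736 = 85/682.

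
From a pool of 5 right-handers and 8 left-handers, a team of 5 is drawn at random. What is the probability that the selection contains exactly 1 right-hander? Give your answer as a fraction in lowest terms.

The sample space is all 5-subsets of the 13: C(13,5) = 1287.
Selections with exactly 1 right-hander: choose 1 of the 5 right-handers and 4 of the 8 left-handers, C(5,1)·C(8,4) = 5·70 = 350.
Probability = 350/1287.

350/1287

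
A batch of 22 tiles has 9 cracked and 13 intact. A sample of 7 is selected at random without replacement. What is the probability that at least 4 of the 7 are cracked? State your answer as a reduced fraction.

Total selections: C(22,7) = 170544.
Favorable selections (at least 4 cracked): C(9,4)·C(13,3) + C(9,5)·C(13,2) + C(9,6)·C(13,1) + C(9,7)·C(13,0) = 36036 + 9828 + 1092 + 36 = 46992.
Probability = 46992/170544 = 89/323.

89/323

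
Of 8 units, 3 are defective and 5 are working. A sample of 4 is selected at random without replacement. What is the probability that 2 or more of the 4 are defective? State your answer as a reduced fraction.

There are C(8,4) = 70 ways to choose the 4.
Favorable selections (2 or more defective): C(3,2)·C(5,2) + C(3,3)·C(5,1) = 30 + 5 = 35.
Probability = 35/70 = 1/2.

1/2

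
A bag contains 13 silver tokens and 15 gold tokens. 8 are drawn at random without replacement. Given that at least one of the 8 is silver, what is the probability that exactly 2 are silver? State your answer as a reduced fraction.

Work in counts. Selections with at least one silver: C(28,8) − C(15,8) = 3108105 − 6435 = 3101670.
Of those, selections where exactly 2 are silver: C(13,2)·C(15,6) = 78·5005 = 390390.
Conditional probability = 390390/3101670 = 91/723.

91/723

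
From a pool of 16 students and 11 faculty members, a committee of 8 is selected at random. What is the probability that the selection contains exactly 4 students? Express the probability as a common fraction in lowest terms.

There are C(27,8) = 2220075 ways to choose 8 from 27.
Selections with exactly 4 students: choose 4 of the 16 students and 4 of the 11 faculty members, C(16,4)·C(11,4) = 1820·330 = 600600.
Probability = 600600/2220075 = 56/207.

56/207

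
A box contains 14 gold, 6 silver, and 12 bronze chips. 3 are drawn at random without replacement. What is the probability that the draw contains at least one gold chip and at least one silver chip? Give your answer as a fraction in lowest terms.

441/1240

There are C(32,3) = 4960 possible draws.
By inclusion-exclusion on the complements, draws missing all gold or all silver: C(18,3) + C(26,3) − C(12,3) = 816 + 2600 − 220 = 3196.
So draws with at least one of each: 4960 − 3196 = 1764, probability 1764/4960 = 441/1240.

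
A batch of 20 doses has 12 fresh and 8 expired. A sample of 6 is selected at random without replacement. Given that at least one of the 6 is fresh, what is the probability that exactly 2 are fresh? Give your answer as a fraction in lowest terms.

1155/9683

Work in counts. Selections with at least one fresh: C(20,6) − C(8,6) = 38760 − 28 = 38732.
Of those, selections where exactly 2 are fresh: C(12,2)·C(8,4) = 66·70 = 4620.
Conditional probability = 4620/38732 = 1155/9683.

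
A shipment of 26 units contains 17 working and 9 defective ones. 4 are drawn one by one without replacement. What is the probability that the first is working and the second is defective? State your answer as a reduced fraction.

Multiply the conditional probabilities at each draw: 17/26 · 9/25 = 153/650.

153/650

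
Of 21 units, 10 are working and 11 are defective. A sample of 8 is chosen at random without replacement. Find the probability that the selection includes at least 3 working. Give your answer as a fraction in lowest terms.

569/646

Total selections: C(21,8) = 203490.
Count the complement (fewer than 3 working): C(10,0)·C(11,8) + C(10,1)·C(11,7) + C(10,2)·C(11,6) = 165 + 3300 + 20790 = 24255.
Probability = 1 − 24255/203490 = 179235/203490 = 569/646.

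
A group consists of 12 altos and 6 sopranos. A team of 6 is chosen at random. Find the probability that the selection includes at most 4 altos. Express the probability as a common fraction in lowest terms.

Total selections: C(18,6) = 18564.
Count the complement (more than 4 altos): C(12,5)·C(6,1) + C(12,6)·C(6,0) = 4752 + 924 = 5676.
Probability = 1 − 5676/18564 = 12888/18564 = 1074/1547.

1074/1547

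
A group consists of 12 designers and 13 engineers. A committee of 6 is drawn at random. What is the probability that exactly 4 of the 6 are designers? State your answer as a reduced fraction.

There are C(25,6) = 177100 ways to choose 6 from 25.
Selections with exactly 4 designers: choose 4 of the 12 designers and 2 of the 13 engineers, C(12,4)·C(13,2) = 495·78 = 38610.
Probability = 38610/177100 = 351/1610.

351/1610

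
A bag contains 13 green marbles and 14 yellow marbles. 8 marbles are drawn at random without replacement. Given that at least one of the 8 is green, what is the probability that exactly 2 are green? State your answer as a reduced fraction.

Work in counts. Selections with at least one green: C(27,8) − C(14,8) = 2220075 − 3003 = 2217072.
Of those, selections where exactly 2 are green: C(13,2)·C(14,6) = 78·3003 = 234234.
Conditional probability = 234234/2217072 = 273/2584.

273/2584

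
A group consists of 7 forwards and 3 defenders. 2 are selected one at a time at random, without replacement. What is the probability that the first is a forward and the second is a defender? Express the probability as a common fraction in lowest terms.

7/30

Multiply the conditional probabilities at each draw: 7/10 · 3/9 = 21/90 = 7/30.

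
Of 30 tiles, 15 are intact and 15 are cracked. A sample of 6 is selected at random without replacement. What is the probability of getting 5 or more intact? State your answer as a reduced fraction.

22/261

Total selections: C(30,6) = 593775.
Favorable selections (5 or more intact): C(15,5)·C(15,1) + C(15,6)·C(15,0) = 45045 + 5005 = 50050.
Probability = 50050/593775 = 22/261.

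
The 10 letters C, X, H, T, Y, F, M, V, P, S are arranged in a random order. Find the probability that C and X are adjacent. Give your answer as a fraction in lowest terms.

1/5

There are 10! = 3628800 arrangements.
Treat C and X as a block: 9! arrangements of the blocks × 2 orders within the block = 2·362880 = 725760.
Probability = 725760/3628800 = 1/5.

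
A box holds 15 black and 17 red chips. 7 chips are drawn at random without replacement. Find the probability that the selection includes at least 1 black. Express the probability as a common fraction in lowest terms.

32177/32364

There are C(32,7) = 3365856 ways to choose the 7.
Favorable selections (at least 1 black): C(15,1)·C(17,6) + C(15,2)·C(17,5) + C(15,3)·C(17,4) + C(15,4)·C(17,3) + C(15,5)·C(17,2) + C(15,6)·C(17,1) + C(15,7)·C(17,0) = 185640 + 649740 + 1082900 + 928200 + 408408 + 85085 + 6435 = 3346408.
Probability = 3346408/3365856 = 32177/32364.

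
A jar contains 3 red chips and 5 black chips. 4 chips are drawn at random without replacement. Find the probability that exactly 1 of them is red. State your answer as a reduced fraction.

There are C(8,4) = 70 ways to choose 4 from 8.
Selections with exactly 1 red: choose 1 of the 3 red and 3 of the 5 black, C(3,1)·C(5,3) = 3·10 = 30.
Probability = 30/70 = 3/7.

3/7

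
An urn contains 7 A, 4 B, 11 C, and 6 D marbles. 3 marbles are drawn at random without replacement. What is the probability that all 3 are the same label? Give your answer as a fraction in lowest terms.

There are C(28,3) = 3276 ways to draw 3 marbles.
All same label: C(7,3) + C(4,3) + C(11,3) + C(6,3) = 35 + 4 + 165 + 20 = 224.
Probability = 224/3276 = 8/117.

8/117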